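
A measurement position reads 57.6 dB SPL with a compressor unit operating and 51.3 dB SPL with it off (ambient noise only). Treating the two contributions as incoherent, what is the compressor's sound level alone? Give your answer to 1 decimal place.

Subtract intensities: L_src = 10·log₁₀(10^(L_total/10) − 10^(L_bg/10)).
L_src = 10·log₁₀(10^(57.6/10) − 10^(51.3/10)) = 10·log₁₀(440500) = 56.4 dB SPL.

56.4 dB SPL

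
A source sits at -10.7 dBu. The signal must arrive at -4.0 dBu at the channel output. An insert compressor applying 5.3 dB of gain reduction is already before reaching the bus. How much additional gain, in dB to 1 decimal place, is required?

12.0 dB

The required make-up gain is the shortfall in the dB sum.
G = -4.0 − (-10.7) + 5.3 = 12.0 dB.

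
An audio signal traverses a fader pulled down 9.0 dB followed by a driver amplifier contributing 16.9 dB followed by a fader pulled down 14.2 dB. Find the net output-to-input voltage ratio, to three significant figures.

Net gain = (−9.0) + 16.9 + (−14.2) = -6.3 dB.
Voltage ratio = 10^(-6.3/20) = 0.484.

0.484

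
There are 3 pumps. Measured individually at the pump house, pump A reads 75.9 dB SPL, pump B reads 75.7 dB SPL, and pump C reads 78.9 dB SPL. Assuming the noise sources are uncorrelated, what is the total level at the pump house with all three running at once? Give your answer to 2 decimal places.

81.87 dB SPL

Uncorrelated sources add in intensity (power), not in dB.
L_total = 10·log₁₀(10^(75.9/10) + 10^(75.7/10) + 10^(78.9/10)) = 10·log₁₀(153700000) = 81.87 dB SPL.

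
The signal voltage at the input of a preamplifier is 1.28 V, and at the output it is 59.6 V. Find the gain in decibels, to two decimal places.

33.36 dB

Voltage is an amplitude quantity, so gain = 20·log₁₀(V_out/V_in).
20·log₁₀(59.6/1.28) = 20·log₁₀(46.56) = 33.36 dB.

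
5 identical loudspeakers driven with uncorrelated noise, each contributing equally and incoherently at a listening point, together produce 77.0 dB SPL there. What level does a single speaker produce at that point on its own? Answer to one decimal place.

70.0 dB SPL

5 equal incoherent sources add 10·log₁₀(5) = 6.99 dB over one source.
L_one = 77.0 − 6.99 = 70.0 dB SPL.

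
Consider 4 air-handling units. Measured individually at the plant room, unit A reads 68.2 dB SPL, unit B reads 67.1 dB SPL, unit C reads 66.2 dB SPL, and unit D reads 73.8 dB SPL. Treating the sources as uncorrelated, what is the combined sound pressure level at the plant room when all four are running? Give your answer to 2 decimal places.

76.01 dB SPL

Uncorrelated sources add in intensity (power), not in dB.
L_total = 10·log₁₀(10^(68.2/10) + 10^(67.1/10) + 10^(66.2/10) + 10^(73.8/10)) = 10·log₁₀(39890000) = 76.01 dB SPL.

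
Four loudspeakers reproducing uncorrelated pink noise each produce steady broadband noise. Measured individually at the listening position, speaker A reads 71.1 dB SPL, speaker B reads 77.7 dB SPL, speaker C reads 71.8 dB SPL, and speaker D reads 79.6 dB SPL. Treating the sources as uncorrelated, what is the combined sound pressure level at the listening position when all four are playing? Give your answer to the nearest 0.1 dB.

82.5 dB SPL

Add the sources as powers (linear), then convert back to dB:
L_total = 10·log₁₀(10^(71.1/10) + 10^(77.7/10) + 10^(71.8/10) + 10^(79.6/10)) = 10·log₁₀(178100000) = 82.5 dB SPL.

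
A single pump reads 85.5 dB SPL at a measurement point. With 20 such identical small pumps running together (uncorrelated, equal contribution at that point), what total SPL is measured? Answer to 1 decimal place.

98.5 dB SPL

20 equal incoherent sources raise the level by 10·log₁₀(20) = 13.01 dB.
L_total = 85.5 + 13.01 = 98.5 dB SPL.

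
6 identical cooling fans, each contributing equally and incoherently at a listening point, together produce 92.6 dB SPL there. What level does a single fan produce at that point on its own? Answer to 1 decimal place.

6 equal incoherent sources add 10·log₁₀(6) = 7.78 dB over one source.
L_one = 92.6 − 7.78 = 84.8 dB SPL.

84.8 dB SPL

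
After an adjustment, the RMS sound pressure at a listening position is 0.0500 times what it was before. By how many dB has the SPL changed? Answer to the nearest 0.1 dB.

-26.0 dB

Sound pressure is an amplitude quantity: ΔL = 20·log₁₀(p₂/p₁).
20·log₁₀(0.0500) = -26.0 dB.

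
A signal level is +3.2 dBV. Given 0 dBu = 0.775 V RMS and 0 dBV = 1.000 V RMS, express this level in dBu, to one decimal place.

The offset between the scales is 20·log₁₀(0.775/1.000) = −2.214 dB.
So dBu = +3.2 + 2.214 = +5.4 dBu.

+5.4 dBu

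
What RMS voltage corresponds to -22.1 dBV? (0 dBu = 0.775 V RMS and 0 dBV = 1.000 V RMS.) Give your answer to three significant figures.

0.0785 V

V = 1.000 V × 10^(-22.1/20).
= 1.000 × 0.07852 = 0.0785 V.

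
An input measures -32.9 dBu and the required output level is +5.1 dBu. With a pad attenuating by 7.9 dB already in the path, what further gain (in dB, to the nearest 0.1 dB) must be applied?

The required make-up gain is the shortfall in the dB sum.
G = +5.1 − (-32.9) + 7.9 = 45.9 dB.

45.9 dB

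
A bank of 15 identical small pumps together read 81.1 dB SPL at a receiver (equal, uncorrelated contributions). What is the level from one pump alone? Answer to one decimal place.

15 equal incoherent sources add 10·log₁₀(15) = 11.76 dB over one source.
L_one = 81.1 − 11.76 = 69.3 dB SPL.

69.3 dB SPL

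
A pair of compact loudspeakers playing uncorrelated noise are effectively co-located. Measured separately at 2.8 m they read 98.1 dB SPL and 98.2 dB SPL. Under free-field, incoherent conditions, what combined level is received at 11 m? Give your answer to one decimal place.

Combined at 2.8 m: 10·log₁₀(10^(98.1/10)+10^(98.2/10)) = 101.16 dB SPL.
Then apply −20·log₁₀(11/2.8) = -11.88 dB → 89.3 dB SPL.

89.3 dB SPL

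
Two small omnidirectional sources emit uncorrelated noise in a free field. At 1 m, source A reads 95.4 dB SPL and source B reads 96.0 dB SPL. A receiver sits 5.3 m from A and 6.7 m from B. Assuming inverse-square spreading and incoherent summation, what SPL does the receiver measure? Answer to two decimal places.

At the listener: L_A = 95.4 − 20·log₁₀(5.3) = 80.914 dB; L_B = 96.0 − 20·log₁₀(6.7) = 79.479 dB.
Combined: 10·log₁₀(10^(80.914/10)+10^(79.479/10)) = 83.27 dB SPL.

83.27 dB SPL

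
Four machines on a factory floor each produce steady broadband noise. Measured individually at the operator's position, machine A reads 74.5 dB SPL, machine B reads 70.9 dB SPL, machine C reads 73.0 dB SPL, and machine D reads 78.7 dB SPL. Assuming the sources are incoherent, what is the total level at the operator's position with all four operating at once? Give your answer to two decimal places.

Incoherent sources sum as intensities:
L_total = 10·log₁₀(10^(74.5/10) + 10^(70.9/10) + 10^(73.0/10) + 10^(78.7/10)) = 10·log₁₀(134600000) = 81.29 dB SPL.

81.29 dB SPL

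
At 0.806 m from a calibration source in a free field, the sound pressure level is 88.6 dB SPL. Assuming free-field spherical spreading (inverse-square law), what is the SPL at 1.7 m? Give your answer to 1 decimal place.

For a point source in a free field, ΔL = −20·log₁₀(d₂/d₁).
ΔL = −20·log₁₀(1.7/0.806) = -6.48 dB, so L₂ = 88.6 + (-6.48) = 82.1 dB SPL.

82.1 dB SPL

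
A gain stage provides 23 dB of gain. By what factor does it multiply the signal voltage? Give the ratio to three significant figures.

Voltage ratio = 10^(dB/20).
10^(23/20) = 10^(1.150) = 14.1.

14.1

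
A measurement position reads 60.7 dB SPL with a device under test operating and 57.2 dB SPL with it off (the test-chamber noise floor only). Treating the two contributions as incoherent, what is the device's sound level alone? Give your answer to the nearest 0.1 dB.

58.1 dB SPL

Subtract intensities: L_src = 10·log₁₀(10^(L_total/10) − 10^(L_bg/10)).
L_src = 10·log₁₀(10^(60.7/10) − 10^(57.2/10)) = 10·log₁₀(650100) = 58.1 dB SPL.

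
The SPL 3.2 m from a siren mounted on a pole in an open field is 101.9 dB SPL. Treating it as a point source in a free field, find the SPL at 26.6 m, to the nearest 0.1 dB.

For a point source in a free field, ΔL = −20·log₁₀(d₂/d₁).
ΔL = −20·log₁₀(26.6/3.2) = -18.39 dB, so L₂ = 101.9 + (-18.39) = 83.5 dB SPL.

83.5 dB SPL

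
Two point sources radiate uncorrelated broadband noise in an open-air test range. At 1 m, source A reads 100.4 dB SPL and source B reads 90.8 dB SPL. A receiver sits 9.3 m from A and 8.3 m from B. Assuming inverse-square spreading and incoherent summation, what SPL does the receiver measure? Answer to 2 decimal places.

At the listener: L_A = 100.4 − 20·log₁₀(9.3) = 81.030 dB; L_B = 90.8 − 20·log₁₀(8.3) = 72.418 dB.
Combined: 10·log₁₀(10^(81.030/10)+10^(72.418/10)) = 81.59 dB SPL.

81.59 dB SPL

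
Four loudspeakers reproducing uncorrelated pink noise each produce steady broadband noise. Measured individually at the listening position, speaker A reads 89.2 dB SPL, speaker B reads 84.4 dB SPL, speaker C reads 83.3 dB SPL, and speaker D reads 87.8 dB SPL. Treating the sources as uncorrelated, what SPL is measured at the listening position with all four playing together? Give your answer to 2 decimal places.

92.84 dB SPL

Incoherent sources sum as intensities:
L_total = 10·log₁₀(10^(89.2/10) + 10^(84.4/10) + 10^(83.3/10) + 10^(87.8/10)) = 10·log₁₀(1924000000) = 92.84 dB SPL.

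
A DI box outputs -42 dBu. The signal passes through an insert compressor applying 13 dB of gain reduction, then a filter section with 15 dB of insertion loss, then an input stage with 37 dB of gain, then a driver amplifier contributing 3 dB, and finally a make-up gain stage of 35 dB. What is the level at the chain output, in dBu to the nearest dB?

+5 dBu

In dB, series stages simply add:
-42 − 13 − 15 + 37 + 3 + 35 = +5 dBu.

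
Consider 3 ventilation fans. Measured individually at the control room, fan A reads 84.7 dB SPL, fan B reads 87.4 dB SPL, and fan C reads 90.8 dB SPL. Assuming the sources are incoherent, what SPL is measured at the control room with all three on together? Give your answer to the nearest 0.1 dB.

93.1 dB SPL

Add the sources as powers (linear), then convert back to dB:
L_total = 10·log₁₀(10^(84.7/10) + 10^(87.4/10) + 10^(90.8/10)) = 10·log₁₀(2047000000) = 93.1 dB SPL.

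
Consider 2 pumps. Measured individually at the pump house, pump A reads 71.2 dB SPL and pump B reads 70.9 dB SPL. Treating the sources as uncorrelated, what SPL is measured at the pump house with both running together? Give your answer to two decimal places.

Add the sources as powers (linear), then convert back to dB:
L_total = 10·log₁₀(10^(71.2/10) + 10^(70.9/10)) = 10·log₁₀(25490000) = 74.06 dB SPL.

74.06 dB SPL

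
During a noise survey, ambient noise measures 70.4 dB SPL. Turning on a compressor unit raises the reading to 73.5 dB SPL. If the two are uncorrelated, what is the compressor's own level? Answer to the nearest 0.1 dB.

Subtract intensities: L_src = 10·log₁₀(10^(L_total/10) − 10^(L_bg/10)).
L_src = 10·log₁₀(10^(73.5/10) − 10^(70.4/10)) = 10·log₁₀(11420000) = 70.6 dB SPL.

70.6 dB SPL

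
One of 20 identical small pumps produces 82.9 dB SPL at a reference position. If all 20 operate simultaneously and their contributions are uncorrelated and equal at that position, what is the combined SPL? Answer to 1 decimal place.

95.9 dB SPL

20 equal incoherent sources raise the level by 10·log₁₀(20) = 13.01 dB.
L_total = 82.9 + 13.01 = 95.9 dB SPL.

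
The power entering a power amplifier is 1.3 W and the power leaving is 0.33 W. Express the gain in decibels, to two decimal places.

-5.95 dB

Power is a power quantity, so gain = 10·log₁₀(P_out/P_in).
10·log₁₀(0.33/1.3) = 10·log₁₀(0.2538) = -5.95 dB.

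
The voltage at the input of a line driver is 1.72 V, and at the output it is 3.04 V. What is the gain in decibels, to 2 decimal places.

For a voltage ratio, dB = 20·log₁₀(V₂/V₁).
20·log₁₀(3.04/1.72) = 20·log₁₀(1.767) = 4.95 dB.

4.95 dB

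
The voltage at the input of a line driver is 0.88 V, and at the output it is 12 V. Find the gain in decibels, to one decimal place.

22.7 dB

For a voltage ratio, dB = 20·log₁₀(V₂/V₁).
20·log₁₀(12/0.88) = 20·log₁₀(13.64) = 22.7 dB.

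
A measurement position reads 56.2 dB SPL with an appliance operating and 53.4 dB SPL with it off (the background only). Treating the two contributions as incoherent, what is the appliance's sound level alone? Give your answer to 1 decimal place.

Subtract intensities: L_src = 10·log₁₀(10^(L_total/10) − 10^(L_bg/10)).
L_src = 10·log₁₀(10^(56.2/10) − 10^(53.4/10)) = 10·log₁₀(198100) = 53.0 dB SPL.

53.0 dB SPL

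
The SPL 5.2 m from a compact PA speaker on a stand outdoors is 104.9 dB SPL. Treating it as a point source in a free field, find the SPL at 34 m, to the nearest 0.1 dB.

Inverse-square spreading gives ΔL = −20·log₁₀(d₂/d₁).
ΔL = −20·log₁₀(34/5.2) = -16.31 dB, so L₂ = 104.9 + (-16.31) = 88.6 dB SPL.

88.6 dB SPL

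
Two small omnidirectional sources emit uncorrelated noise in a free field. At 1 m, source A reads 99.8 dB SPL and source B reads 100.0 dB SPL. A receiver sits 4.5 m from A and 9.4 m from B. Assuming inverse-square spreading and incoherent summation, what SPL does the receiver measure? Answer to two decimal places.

At the listener: L_A = 99.8 − 20·log₁₀(4.5) = 86.736 dB; L_B = 100.0 − 20·log₁₀(9.4) = 80.537 dB.
Combined: 10·log₁₀(10^(86.736/10)+10^(80.537/10)) = 87.67 dB SPL.

87.67 dB SPL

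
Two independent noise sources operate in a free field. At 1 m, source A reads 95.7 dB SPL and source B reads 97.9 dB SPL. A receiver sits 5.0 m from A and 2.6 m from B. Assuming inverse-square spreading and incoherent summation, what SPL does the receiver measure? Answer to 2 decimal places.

At the listener: L_A = 95.7 − 20·log₁₀(5.0) = 81.721 dB; L_B = 97.9 − 20·log₁₀(2.6) = 89.601 dB.
Combined: 10·log₁₀(10^(81.721/10)+10^(89.601/10)) = 90.26 dB SPL.

90.26 dB SPL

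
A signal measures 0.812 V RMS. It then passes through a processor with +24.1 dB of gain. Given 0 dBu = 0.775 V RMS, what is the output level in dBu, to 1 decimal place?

Input level: 20·log₁₀(0.812/0.775) = 0.41 dBu.
Output: 0.41 + 24.1 = +24.5 dBu.

+24.5 dBu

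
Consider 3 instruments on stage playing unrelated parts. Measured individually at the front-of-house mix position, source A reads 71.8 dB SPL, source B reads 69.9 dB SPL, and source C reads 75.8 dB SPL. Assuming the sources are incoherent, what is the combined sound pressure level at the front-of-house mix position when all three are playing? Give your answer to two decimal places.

Add the sources as powers (linear), then convert back to dB:
L_total = 10·log₁₀(10^(71.8/10) + 10^(69.9/10) + 10^(75.8/10)) = 10·log₁₀(62930000) = 77.99 dB SPL.

77.99 dB SPL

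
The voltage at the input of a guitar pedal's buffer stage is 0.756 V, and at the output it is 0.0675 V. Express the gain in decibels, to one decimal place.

Voltage ratio → dB uses the 20·log₁₀ form:
20·log₁₀(0.0675/0.756) = 20·log₁₀(0.08929) = -21.0 dB.

-21.0 dB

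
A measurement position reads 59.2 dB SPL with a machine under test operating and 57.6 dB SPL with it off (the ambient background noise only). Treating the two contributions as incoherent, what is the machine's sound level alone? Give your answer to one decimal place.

Background correction is a power subtraction:
L_src = 10·log₁₀(10^(59.2/10) − 10^(57.6/10)) = 10·log₁₀(256300) = 54.1 dB SPL.

54.1 dB SPL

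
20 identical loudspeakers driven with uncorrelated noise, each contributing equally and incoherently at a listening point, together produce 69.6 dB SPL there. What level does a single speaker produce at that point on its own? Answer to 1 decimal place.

20 equal incoherent sources add 10·log₁₀(20) = 13.01 dB over one source.
L_one = 69.6 − 13.01 = 56.6 dB SPL.

56.6 dB SPL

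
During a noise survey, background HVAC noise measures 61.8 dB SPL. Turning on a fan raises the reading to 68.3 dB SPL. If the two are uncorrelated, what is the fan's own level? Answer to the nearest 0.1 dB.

Remove the background by subtracting linear intensities:
L_src = 10·log₁₀(10^(68.3/10) − 10^(61.8/10)) = 10·log₁₀(5247000) = 67.2 dB SPL.

67.2 dB SPL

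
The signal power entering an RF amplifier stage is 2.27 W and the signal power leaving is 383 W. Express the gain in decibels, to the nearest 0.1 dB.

22.3 dB

Power ratio → dB uses the 10·log₁₀ form:
10·log₁₀(383/2.27) = 10·log₁₀(168.7) = 22.3 dB.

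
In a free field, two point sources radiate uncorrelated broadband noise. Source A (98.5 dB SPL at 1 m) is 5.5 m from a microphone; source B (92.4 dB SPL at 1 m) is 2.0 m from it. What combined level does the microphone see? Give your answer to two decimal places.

88.25 dB SPL

At the listener: L_A = 98.5 − 20·log₁₀(5.5) = 83.693 dB; L_B = 92.4 − 20·log₁₀(2.0) = 86.379 dB.
Combined: 10·log₁₀(10^(83.693/10)+10^(86.379/10)) = 88.25 dB SPL.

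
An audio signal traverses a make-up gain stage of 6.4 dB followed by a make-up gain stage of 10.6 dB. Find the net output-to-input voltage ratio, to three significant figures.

7.08

Net gain = 6.4 + 10.6 = 17.0 dB.
Voltage ratio = 10^(17.0/20) = 7.08.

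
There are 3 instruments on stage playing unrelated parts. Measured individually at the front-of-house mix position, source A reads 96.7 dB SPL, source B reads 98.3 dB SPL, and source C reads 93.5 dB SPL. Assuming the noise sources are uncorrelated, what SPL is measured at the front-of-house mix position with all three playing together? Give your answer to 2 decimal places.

101.36 dB SPL

Incoherent sources sum as intensities:
L_total = 10·log₁₀(10^(96.7/10) + 10^(98.3/10) + 10^(93.5/10)) = 10·log₁₀(13677000000) = 101.36 dB SPL.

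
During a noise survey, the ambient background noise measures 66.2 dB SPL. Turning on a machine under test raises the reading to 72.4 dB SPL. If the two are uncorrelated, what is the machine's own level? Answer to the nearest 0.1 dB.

Remove the background by subtracting linear intensities:
L_src = 10·log₁₀(10^(72.4/10) − 10^(66.2/10)) = 10·log₁₀(13210000) = 71.2 dB SPL.

71.2 dB SPL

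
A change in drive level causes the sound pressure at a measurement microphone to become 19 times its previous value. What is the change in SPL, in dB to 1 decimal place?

25.6 dB

SPL change from a pressure ratio uses the 20·log₁₀ form:
20·log₁₀(19) = 25.6 dB.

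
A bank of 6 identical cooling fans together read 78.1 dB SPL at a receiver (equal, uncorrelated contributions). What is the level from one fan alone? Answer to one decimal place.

70.3 dB SPL

6 equal incoherent sources add 10·log₁₀(6) = 7.78 dB over one source.
L_one = 78.1 − 7.78 = 70.3 dB SPL.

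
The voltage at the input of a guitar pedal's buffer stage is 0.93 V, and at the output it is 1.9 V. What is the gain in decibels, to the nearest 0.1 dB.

For a voltage ratio, dB = 20·log₁₀(V₂/V₁).
20·log₁₀(1.9/0.93) = 20·log₁₀(2.043) = 6.2 dB.

6.2 dB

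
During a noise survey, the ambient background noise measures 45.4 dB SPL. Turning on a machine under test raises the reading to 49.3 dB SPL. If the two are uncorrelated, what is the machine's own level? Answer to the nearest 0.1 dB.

Remove the background by subtracting linear intensities:
L_src = 10·log₁₀(10^(49.3/10) − 10^(45.4/10)) = 10·log₁₀(50440) = 47.0 dB SPL.

47.0 dB SPL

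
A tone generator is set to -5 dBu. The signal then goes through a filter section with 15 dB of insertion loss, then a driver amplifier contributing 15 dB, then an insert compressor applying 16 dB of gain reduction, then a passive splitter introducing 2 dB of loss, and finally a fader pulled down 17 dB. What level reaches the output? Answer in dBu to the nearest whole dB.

-40 dBu

In dB, series stages simply add:
-5 − 15 + 15 − 16 − 2 − 17 = -40 dBu.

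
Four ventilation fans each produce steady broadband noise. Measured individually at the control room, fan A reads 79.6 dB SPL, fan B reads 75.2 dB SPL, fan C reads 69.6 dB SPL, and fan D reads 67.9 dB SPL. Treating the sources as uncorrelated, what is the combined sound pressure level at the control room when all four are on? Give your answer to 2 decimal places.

Uncorrelated sources add in intensity (power), not in dB.
L_total = 10·log₁₀(10^(79.6/10) + 10^(75.2/10) + 10^(69.6/10) + 10^(67.9/10)) = 10·log₁₀(139600000) = 81.45 dB SPL.

81.45 dB SPL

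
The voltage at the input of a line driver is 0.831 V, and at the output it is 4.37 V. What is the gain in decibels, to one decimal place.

For a voltage ratio, dB = 20·log₁₀(V₂/V₁).
20·log₁₀(4.37/0.831) = 20·log₁₀(5.259) = 14.4 dB.

14.4 dB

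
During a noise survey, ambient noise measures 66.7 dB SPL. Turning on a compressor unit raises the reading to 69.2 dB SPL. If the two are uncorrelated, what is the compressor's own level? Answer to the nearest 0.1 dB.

Remove the background by subtracting linear intensities:
L_src = 10·log₁₀(10^(69.2/10) − 10^(66.7/10)) = 10·log₁₀(3640000) = 65.6 dB SPL.

65.6 dB SPL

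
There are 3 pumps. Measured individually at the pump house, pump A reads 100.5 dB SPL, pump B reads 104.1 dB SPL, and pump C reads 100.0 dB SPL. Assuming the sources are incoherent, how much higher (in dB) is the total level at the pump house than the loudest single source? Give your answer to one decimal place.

2.6 dB

Incoherent sources sum as intensities:
L_total = 10·log₁₀(10^(100.5/10) + 10^(104.1/10) + 10^(100.0/10)) = 106.71 dB SPL.
Excess over the loudest (104.1 dB): 106.71 − 104.1 = 2.6 dB.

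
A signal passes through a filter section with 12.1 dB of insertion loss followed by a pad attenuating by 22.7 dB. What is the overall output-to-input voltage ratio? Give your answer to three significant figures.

0.0182

Net gain = (−12.1) + (−22.7) = -34.8 dB.
Voltage ratio = 10^(-34.8/20) = 0.0182.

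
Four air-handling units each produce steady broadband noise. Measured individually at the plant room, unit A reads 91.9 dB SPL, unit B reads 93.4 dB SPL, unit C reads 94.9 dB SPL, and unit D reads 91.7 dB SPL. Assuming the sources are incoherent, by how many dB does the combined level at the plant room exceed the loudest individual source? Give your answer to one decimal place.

4.3 dB

Incoherent sources sum as intensities:
L_total = 10·log₁₀(10^(91.9/10) + 10^(93.4/10) + 10^(94.9/10) + 10^(91.7/10)) = 99.19 dB SPL.
Excess over the loudest (94.9 dB): 99.19 − 94.9 = 4.3 dB.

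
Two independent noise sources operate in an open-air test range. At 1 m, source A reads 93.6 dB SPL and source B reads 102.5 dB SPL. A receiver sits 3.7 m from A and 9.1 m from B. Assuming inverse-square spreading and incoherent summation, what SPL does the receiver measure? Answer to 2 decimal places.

85.82 dB SPL

At the listener: L_A = 93.6 − 20·log₁₀(3.7) = 82.236 dB; L_B = 102.5 − 20·log₁₀(9.1) = 83.319 dB.
Combined: 10·log₁₀(10^(82.236/10)+10^(83.319/10)) = 85.82 dB SPL.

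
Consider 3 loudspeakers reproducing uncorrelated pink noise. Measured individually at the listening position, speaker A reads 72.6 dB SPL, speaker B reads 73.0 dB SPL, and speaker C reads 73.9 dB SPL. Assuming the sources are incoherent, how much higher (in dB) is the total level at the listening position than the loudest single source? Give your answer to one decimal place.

4.1 dB

Add the sources as powers (linear), then convert back to dB:
L_total = 10·log₁₀(10^(72.6/10) + 10^(73.0/10) + 10^(73.9/10)) = 77.97 dB SPL.
Excess over the loudest (73.9 dB): 77.97 − 73.9 = 4.1 dB.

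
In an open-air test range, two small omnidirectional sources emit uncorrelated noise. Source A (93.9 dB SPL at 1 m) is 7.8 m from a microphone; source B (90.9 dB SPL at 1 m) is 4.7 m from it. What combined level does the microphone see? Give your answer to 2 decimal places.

79.82 dB SPL

At the listener: L_A = 93.9 − 20·log₁₀(7.8) = 76.058 dB; L_B = 90.9 − 20·log₁₀(4.7) = 77.458 dB.
Combined: 10·log₁₀(10^(76.058/10)+10^(77.458/10)) = 79.82 dB SPL.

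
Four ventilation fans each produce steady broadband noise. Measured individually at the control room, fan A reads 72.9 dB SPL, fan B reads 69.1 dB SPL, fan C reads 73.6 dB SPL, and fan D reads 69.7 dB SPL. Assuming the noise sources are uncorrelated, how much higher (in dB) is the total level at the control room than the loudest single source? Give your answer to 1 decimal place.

Add the sources as powers (linear), then convert back to dB:
L_total = 10·log₁₀(10^(72.9/10) + 10^(69.1/10) + 10^(73.6/10) + 10^(69.7/10)) = 77.77 dB SPL.
Excess over the loudest (73.6 dB): 77.77 − 73.6 = 4.2 dB.

4.2 dB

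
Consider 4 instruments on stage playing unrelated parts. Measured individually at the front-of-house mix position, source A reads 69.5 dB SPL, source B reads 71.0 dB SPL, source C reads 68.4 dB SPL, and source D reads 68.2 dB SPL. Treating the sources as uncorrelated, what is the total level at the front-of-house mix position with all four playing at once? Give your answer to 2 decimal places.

Add the sources as powers (linear), then convert back to dB:
L_total = 10·log₁₀(10^(69.5/10) + 10^(71.0/10) + 10^(68.4/10) + 10^(68.2/10)) = 10·log₁₀(35030000) = 75.44 dB SPL.

75.44 dB SPL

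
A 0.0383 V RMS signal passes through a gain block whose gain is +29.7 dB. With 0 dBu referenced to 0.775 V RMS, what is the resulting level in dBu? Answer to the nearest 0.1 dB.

Input level: 20·log₁₀(0.0383/0.775) = -26.12 dBu.
Output: -26.12 + 29.7 = +3.6 dBu.

+3.6 dBu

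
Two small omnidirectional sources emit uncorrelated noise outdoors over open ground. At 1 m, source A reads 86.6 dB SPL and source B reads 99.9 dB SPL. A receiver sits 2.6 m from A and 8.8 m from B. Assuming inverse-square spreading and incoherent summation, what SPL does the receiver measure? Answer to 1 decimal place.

82.9 dB SPL

At the listener: L_A = 86.6 − 20·log₁₀(2.6) = 78.30 dB; L_B = 99.9 − 20·log₁₀(8.8) = 81.01 dB.
Combined: 10·log₁₀(10^(78.30/10)+10^(81.01/10)) = 82.9 dB SPL.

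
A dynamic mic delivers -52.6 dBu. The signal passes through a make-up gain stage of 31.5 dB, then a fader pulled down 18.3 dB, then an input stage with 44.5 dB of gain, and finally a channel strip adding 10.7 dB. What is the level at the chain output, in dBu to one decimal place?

Gain stages sum in dB:
-52.6 + 31.5 − 18.3 + 44.5 + 10.7 = +15.8 dBu.

+15.8 dBu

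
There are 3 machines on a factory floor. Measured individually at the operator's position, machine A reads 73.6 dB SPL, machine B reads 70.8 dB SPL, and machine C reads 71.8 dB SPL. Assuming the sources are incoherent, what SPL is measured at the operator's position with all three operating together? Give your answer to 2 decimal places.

Uncorrelated sources add in intensity (power), not in dB.
L_total = 10·log₁₀(10^(73.6/10) + 10^(70.8/10) + 10^(71.8/10)) = 10·log₁₀(50070000) = 77.00 dB SPL.

77.00 dB SPL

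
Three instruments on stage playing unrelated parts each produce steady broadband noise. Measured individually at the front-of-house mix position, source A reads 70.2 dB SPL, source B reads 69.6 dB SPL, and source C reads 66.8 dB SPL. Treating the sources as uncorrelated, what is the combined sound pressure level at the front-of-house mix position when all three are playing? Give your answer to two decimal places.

Incoherent sources sum as intensities:
L_total = 10·log₁₀(10^(70.2/10) + 10^(69.6/10) + 10^(66.8/10)) = 10·log₁₀(24380000) = 73.87 dB SPL.

73.87 dB SPL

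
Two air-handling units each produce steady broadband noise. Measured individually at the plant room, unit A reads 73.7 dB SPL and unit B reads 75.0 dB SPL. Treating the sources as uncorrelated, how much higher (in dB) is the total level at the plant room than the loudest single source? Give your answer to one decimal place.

Incoherent sources sum as intensities:
L_total = 10·log₁₀(10^(73.7/10) + 10^(75.0/10)) = 77.41 dB SPL.
Excess over the loudest (75.0 dB): 77.41 − 75.0 = 2.4 dB.

2.4 dB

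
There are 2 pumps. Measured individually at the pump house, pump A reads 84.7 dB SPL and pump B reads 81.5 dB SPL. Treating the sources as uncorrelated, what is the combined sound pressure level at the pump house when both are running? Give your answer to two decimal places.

Add the sources as powers (linear), then convert back to dB:
L_total = 10·log₁₀(10^(84.7/10) + 10^(81.5/10)) = 10·log₁₀(436400000) = 86.40 dB SPL.

86.40 dB SPL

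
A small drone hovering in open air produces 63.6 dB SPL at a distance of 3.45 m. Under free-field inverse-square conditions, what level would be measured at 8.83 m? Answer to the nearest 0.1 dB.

Free-field point source: level drops by 20·log₁₀ of the distance ratio.
ΔL = −20·log₁₀(8.83/3.45) = -8.16 dB, so L₂ = 63.6 + (-8.16) = 55.4 dB SPL.

55.4 dB SPL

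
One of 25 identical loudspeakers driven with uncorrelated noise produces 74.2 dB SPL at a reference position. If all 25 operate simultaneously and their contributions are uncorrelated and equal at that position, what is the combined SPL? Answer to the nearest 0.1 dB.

88.2 dB SPL

25 equal incoherent sources raise the level by 10·log₁₀(25) = 13.98 dB.
L_total = 74.2 + 13.98 = 88.2 dB SPL.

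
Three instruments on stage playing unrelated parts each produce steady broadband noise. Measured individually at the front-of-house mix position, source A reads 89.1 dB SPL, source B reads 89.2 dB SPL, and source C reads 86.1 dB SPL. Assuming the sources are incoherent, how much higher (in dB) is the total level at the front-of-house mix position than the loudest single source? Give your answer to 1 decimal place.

Uncorrelated sources add in intensity (power), not in dB.
L_total = 10·log₁₀(10^(89.1/10) + 10^(89.2/10) + 10^(86.1/10)) = 93.12 dB SPL.
Excess over the loudest (89.2 dB): 93.12 − 89.2 = 3.9 dB.

3.9 dB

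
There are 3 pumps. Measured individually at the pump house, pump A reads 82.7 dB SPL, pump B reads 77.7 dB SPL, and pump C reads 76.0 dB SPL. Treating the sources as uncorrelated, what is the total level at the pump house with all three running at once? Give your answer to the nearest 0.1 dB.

84.5 dB SPL

Add the sources as powers (linear), then convert back to dB:
L_total = 10·log₁₀(10^(82.7/10) + 10^(77.7/10) + 10^(76.0/10)) = 10·log₁₀(284900000) = 84.5 dB SPL.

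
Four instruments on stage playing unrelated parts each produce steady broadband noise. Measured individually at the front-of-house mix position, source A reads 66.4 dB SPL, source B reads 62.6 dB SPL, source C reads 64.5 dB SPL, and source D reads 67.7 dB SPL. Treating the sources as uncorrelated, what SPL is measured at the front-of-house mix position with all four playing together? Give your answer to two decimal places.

Incoherent sources sum as intensities:
L_total = 10·log₁₀(10^(66.4/10) + 10^(62.6/10) + 10^(64.5/10) + 10^(67.7/10)) = 10·log₁₀(14890000) = 71.73 dB SPL.

71.73 dB SPL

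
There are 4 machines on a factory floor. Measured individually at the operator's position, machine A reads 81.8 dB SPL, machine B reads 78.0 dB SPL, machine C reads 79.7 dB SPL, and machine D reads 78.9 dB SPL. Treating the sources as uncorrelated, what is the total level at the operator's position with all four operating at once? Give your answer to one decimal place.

85.9 dB SPL

Incoherent sources sum as intensities:
L_total = 10·log₁₀(10^(81.8/10) + 10^(78.0/10) + 10^(79.7/10) + 10^(78.9/10)) = 10·log₁₀(385400000) = 85.9 dB SPL.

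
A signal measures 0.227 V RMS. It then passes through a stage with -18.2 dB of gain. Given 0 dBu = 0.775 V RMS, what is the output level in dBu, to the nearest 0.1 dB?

Input level: 20·log₁₀(0.227/0.775) = -10.67 dBu.
Output: -10.67 − 18.2 = -28.9 dBu.

-28.9 dBu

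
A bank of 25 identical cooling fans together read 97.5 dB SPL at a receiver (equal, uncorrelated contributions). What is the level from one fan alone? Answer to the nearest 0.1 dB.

83.5 dB SPL

25 equal incoherent sources add 10·log₁₀(25) = 13.98 dB over one source.
L_one = 97.5 − 13.98 = 83.5 dB SPL.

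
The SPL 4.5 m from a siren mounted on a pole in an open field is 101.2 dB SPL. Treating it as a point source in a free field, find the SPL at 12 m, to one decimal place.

Free-field point source: level drops by 20·log₁₀ of the distance ratio.
ΔL = −20·log₁₀(12/4.5) = -8.52 dB, so L₂ = 101.2 + (-8.52) = 92.7 dB SPL.

92.7 dB SPL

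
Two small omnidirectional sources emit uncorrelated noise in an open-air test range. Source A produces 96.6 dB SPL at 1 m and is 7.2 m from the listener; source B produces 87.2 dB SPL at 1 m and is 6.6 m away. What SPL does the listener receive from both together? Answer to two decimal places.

At the listener: L_A = 96.6 − 20·log₁₀(7.2) = 79.453 dB; L_B = 87.2 − 20·log₁₀(6.6) = 70.809 dB.
Combined: 10·log₁₀(10^(79.453/10)+10^(70.809/10)) = 80.01 dB SPL.

80.01 dB SPL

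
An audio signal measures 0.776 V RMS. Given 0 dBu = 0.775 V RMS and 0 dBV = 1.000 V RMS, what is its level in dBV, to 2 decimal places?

dBV = 20·log₁₀(V / 1.000 V).
20·log₁₀(0.776/1.000) = -2.20 dBV.

-2.20 dBV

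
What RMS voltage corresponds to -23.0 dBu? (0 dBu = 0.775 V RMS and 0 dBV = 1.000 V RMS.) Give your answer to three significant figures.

V = 0.775 V × 10^(-23.0/20).
= 0.775 × 0.07079 = 0.0549 V.

0.0549 V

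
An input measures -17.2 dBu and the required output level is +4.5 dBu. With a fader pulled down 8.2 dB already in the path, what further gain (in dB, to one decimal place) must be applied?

29.9 dB

The required make-up gain is the shortfall in the dB sum.
G = +4.5 − (-17.2) + 8.2 = 29.9 dB.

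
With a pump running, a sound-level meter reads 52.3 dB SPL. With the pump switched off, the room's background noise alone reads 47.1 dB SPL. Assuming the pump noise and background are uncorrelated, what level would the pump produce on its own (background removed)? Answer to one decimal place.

50.7 dB SPL

Subtract intensities: L_src = 10·log₁₀(10^(L_total/10) − 10^(L_bg/10)).
L_src = 10·log₁₀(10^(52.3/10) − 10^(47.1/10)) = 10·log₁₀(118500) = 50.7 dB SPL.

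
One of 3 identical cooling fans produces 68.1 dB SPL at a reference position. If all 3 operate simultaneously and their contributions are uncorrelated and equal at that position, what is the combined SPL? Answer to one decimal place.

3 equal incoherent sources raise the level by 10·log₁₀(3) = 4.77 dB.
L_total = 68.1 + 4.77 = 72.9 dB SPL.

72.9 dB SPL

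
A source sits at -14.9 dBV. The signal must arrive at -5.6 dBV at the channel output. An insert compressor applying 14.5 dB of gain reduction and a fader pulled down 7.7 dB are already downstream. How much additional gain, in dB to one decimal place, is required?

31.5 dB

The required make-up gain is the shortfall in the dB sum.
G = -5.6 − (-14.9) + 14.5 + 7.7 = 31.5 dB.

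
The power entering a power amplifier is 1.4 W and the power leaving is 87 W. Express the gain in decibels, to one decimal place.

Power is a power quantity, so gain = 10·log₁₀(P_out/P_in).
10·log₁₀(87/1.4) = 10·log₁₀(62.14) = 17.9 dB.

17.9 dB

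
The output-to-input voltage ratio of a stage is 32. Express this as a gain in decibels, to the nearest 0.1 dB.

30.1 dB

Voltage is an amplitude quantity, so gain = 20·log₁₀(V_out/V_in).
20·log₁₀(32) = 30.1 dB.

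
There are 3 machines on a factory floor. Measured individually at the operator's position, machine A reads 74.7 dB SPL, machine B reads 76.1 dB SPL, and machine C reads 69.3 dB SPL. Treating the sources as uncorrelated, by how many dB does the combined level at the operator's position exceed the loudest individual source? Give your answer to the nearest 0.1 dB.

Uncorrelated sources add in intensity (power), not in dB.
L_total = 10·log₁₀(10^(74.7/10) + 10^(76.1/10) + 10^(69.3/10)) = 78.96 dB SPL.
Excess over the loudest (76.1 dB): 78.96 − 76.1 = 2.9 dB.

2.9 dB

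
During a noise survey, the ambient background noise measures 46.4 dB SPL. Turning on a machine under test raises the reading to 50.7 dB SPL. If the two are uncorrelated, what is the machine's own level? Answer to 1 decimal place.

48.7 dB SPL

Background correction is a power subtraction:
L_src = 10·log₁₀(10^(50.7/10) − 10^(46.4/10)) = 10·log₁₀(73840) = 48.7 dB SPL.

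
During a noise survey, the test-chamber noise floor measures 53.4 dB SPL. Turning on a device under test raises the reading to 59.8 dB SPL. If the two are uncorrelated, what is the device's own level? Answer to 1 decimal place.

58.7 dB SPL

Background correction is a power subtraction:
L_src = 10·log₁₀(10^(59.8/10) − 10^(53.4/10)) = 10·log₁₀(736200) = 58.7 dB SPL.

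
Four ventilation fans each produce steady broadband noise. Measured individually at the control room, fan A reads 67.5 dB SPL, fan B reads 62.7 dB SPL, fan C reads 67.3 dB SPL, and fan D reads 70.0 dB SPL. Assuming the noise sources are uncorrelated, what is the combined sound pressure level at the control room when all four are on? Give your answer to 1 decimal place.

73.6 dB SPL

Uncorrelated sources add in intensity (power), not in dB.
L_total = 10·log₁₀(10^(67.5/10) + 10^(62.7/10) + 10^(67.3/10) + 10^(70.0/10)) = 10·log₁₀(22860000) = 73.6 dB SPL.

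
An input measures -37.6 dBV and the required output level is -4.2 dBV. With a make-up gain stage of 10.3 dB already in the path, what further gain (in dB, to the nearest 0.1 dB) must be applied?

The required make-up gain is the shortfall in the dB sum.
G = -4.2 − (-37.6) − 10.3 = 23.1 dB.

23.1 dB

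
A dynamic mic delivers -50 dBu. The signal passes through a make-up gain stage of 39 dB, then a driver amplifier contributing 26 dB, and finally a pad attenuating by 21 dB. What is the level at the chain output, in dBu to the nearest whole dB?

-6 dBu

In dB, series stages simply add:
-50 + 39 + 26 − 21 = -6 dBu.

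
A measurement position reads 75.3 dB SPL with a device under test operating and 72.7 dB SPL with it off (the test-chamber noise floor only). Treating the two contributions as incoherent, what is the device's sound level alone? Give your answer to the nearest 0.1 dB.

71.8 dB SPL

Background correction is a power subtraction:
L_src = 10·log₁₀(10^(75.3/10) − 10^(72.7/10)) = 10·log₁₀(15260000) = 71.8 dB SPL.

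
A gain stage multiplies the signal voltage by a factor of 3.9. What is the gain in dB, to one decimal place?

11.8 dB

Voltage ratio → dB uses the 20·log₁₀ form:
20·log₁₀(3.9) = 11.8 dB.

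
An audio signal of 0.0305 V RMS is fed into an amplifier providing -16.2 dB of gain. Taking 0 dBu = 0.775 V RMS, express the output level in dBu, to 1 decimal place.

-44.3 dBu

Input level: 20·log₁₀(0.0305/0.775) = -28.10 dBu.
Output: -28.10 − 16.2 = -44.3 dBu.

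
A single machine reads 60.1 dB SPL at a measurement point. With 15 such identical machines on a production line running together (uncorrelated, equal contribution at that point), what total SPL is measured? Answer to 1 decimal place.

15 equal incoherent sources raise the level by 10·log₁₀(15) = 11.76 dB.
L_total = 60.1 + 11.76 = 71.9 dB SPL.

71.9 dB SPL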